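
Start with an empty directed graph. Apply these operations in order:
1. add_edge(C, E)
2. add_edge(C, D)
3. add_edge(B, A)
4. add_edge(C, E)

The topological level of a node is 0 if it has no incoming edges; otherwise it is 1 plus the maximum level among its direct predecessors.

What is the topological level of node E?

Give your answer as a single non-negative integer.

Answer: 1

Derivation:
Op 1: add_edge(C, E). Edges now: 1
Op 2: add_edge(C, D). Edges now: 2
Op 3: add_edge(B, A). Edges now: 3
Op 4: add_edge(C, E) (duplicate, no change). Edges now: 3
Compute levels (Kahn BFS):
  sources (in-degree 0): B, C
  process B: level=0
    B->A: in-degree(A)=0, level(A)=1, enqueue
  process C: level=0
    C->D: in-degree(D)=0, level(D)=1, enqueue
    C->E: in-degree(E)=0, level(E)=1, enqueue
  process A: level=1
  process D: level=1
  process E: level=1
All levels: A:1, B:0, C:0, D:1, E:1
level(E) = 1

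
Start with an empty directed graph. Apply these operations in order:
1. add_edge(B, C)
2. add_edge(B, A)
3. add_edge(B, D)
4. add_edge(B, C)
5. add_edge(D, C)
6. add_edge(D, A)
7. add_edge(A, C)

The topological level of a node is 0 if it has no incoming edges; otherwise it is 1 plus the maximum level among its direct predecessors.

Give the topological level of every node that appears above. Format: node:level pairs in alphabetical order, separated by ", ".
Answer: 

Answer: A:2, B:0, C:3, D:1

Derivation:
Op 1: add_edge(B, C). Edges now: 1
Op 2: add_edge(B, A). Edges now: 2
Op 3: add_edge(B, D). Edges now: 3
Op 4: add_edge(B, C) (duplicate, no change). Edges now: 3
Op 5: add_edge(D, C). Edges now: 4
Op 6: add_edge(D, A). Edges now: 5
Op 7: add_edge(A, C). Edges now: 6
Compute levels (Kahn BFS):
  sources (in-degree 0): B
  process B: level=0
    B->A: in-degree(A)=1, level(A)>=1
    B->C: in-degree(C)=2, level(C)>=1
    B->D: in-degree(D)=0, level(D)=1, enqueue
  process D: level=1
    D->A: in-degree(A)=0, level(A)=2, enqueue
    D->C: in-degree(C)=1, level(C)>=2
  process A: level=2
    A->C: in-degree(C)=0, level(C)=3, enqueue
  process C: level=3
All levels: A:2, B:0, C:3, D:1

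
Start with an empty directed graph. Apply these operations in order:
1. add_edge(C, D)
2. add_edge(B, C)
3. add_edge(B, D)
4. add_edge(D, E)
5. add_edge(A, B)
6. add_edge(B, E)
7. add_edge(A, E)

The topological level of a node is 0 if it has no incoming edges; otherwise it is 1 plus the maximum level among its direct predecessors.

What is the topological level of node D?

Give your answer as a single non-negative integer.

Op 1: add_edge(C, D). Edges now: 1
Op 2: add_edge(B, C). Edges now: 2
Op 3: add_edge(B, D). Edges now: 3
Op 4: add_edge(D, E). Edges now: 4
Op 5: add_edge(A, B). Edges now: 5
Op 6: add_edge(B, E). Edges now: 6
Op 7: add_edge(A, E). Edges now: 7
Compute levels (Kahn BFS):
  sources (in-degree 0): A
  process A: level=0
    A->B: in-degree(B)=0, level(B)=1, enqueue
    A->E: in-degree(E)=2, level(E)>=1
  process B: level=1
    B->C: in-degree(C)=0, level(C)=2, enqueue
    B->D: in-degree(D)=1, level(D)>=2
    B->E: in-degree(E)=1, level(E)>=2
  process C: level=2
    C->D: in-degree(D)=0, level(D)=3, enqueue
  process D: level=3
    D->E: in-degree(E)=0, level(E)=4, enqueue
  process E: level=4
All levels: A:0, B:1, C:2, D:3, E:4
level(D) = 3

Answer: 3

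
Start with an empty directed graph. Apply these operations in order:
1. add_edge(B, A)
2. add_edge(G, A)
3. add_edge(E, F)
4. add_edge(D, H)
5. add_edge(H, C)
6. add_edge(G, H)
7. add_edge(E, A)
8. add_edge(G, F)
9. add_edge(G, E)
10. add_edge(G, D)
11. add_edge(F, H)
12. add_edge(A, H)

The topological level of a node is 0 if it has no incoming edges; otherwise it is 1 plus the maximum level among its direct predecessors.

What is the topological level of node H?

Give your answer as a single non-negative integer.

Op 1: add_edge(B, A). Edges now: 1
Op 2: add_edge(G, A). Edges now: 2
Op 3: add_edge(E, F). Edges now: 3
Op 4: add_edge(D, H). Edges now: 4
Op 5: add_edge(H, C). Edges now: 5
Op 6: add_edge(G, H). Edges now: 6
Op 7: add_edge(E, A). Edges now: 7
Op 8: add_edge(G, F). Edges now: 8
Op 9: add_edge(G, E). Edges now: 9
Op 10: add_edge(G, D). Edges now: 10
Op 11: add_edge(F, H). Edges now: 11
Op 12: add_edge(A, H). Edges now: 12
Compute levels (Kahn BFS):
  sources (in-degree 0): B, G
  process B: level=0
    B->A: in-degree(A)=2, level(A)>=1
  process G: level=0
    G->A: in-degree(A)=1, level(A)>=1
    G->D: in-degree(D)=0, level(D)=1, enqueue
    G->E: in-degree(E)=0, level(E)=1, enqueue
    G->F: in-degree(F)=1, level(F)>=1
    G->H: in-degree(H)=3, level(H)>=1
  process D: level=1
    D->H: in-degree(H)=2, level(H)>=2
  process E: level=1
    E->A: in-degree(A)=0, level(A)=2, enqueue
    E->F: in-degree(F)=0, level(F)=2, enqueue
  process A: level=2
    A->H: in-degree(H)=1, level(H)>=3
  process F: level=2
    F->H: in-degree(H)=0, level(H)=3, enqueue
  process H: level=3
    H->C: in-degree(C)=0, level(C)=4, enqueue
  process C: level=4
All levels: A:2, B:0, C:4, D:1, E:1, F:2, G:0, H:3
level(H) = 3

Answer: 3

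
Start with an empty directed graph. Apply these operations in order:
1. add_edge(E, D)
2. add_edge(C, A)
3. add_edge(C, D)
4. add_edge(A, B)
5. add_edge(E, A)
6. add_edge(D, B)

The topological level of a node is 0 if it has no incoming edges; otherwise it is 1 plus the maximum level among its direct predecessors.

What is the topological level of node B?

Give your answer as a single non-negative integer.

Answer: 2

Derivation:
Op 1: add_edge(E, D). Edges now: 1
Op 2: add_edge(C, A). Edges now: 2
Op 3: add_edge(C, D). Edges now: 3
Op 4: add_edge(A, B). Edges now: 4
Op 5: add_edge(E, A). Edges now: 5
Op 6: add_edge(D, B). Edges now: 6
Compute levels (Kahn BFS):
  sources (in-degree 0): C, E
  process C: level=0
    C->A: in-degree(A)=1, level(A)>=1
    C->D: in-degree(D)=1, level(D)>=1
  process E: level=0
    E->A: in-degree(A)=0, level(A)=1, enqueue
    E->D: in-degree(D)=0, level(D)=1, enqueue
  process A: level=1
    A->B: in-degree(B)=1, level(B)>=2
  process D: level=1
    D->B: in-degree(B)=0, level(B)=2, enqueue
  process B: level=2
All levels: A:1, B:2, C:0, D:1, E:0
level(B) = 2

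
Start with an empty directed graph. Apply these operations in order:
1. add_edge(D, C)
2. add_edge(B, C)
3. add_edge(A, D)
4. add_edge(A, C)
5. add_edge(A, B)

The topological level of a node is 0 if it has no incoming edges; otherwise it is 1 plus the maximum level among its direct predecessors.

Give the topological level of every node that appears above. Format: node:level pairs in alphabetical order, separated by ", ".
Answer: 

Op 1: add_edge(D, C). Edges now: 1
Op 2: add_edge(B, C). Edges now: 2
Op 3: add_edge(A, D). Edges now: 3
Op 4: add_edge(A, C). Edges now: 4
Op 5: add_edge(A, B). Edges now: 5
Compute levels (Kahn BFS):
  sources (in-degree 0): A
  process A: level=0
    A->B: in-degree(B)=0, level(B)=1, enqueue
    A->C: in-degree(C)=2, level(C)>=1
    A->D: in-degree(D)=0, level(D)=1, enqueue
  process B: level=1
    B->C: in-degree(C)=1, level(C)>=2
  process D: level=1
    D->C: in-degree(C)=0, level(C)=2, enqueue
  process C: level=2
All levels: A:0, B:1, C:2, D:1

Answer: A:0, B:1, C:2, D:1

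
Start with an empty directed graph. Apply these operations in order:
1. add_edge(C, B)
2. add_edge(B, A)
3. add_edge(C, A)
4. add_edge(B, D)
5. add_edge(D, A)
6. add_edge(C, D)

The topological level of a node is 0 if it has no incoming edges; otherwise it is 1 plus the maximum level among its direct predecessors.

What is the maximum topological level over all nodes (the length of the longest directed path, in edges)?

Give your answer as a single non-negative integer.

Op 1: add_edge(C, B). Edges now: 1
Op 2: add_edge(B, A). Edges now: 2
Op 3: add_edge(C, A). Edges now: 3
Op 4: add_edge(B, D). Edges now: 4
Op 5: add_edge(D, A). Edges now: 5
Op 6: add_edge(C, D). Edges now: 6
Compute levels (Kahn BFS):
  sources (in-degree 0): C
  process C: level=0
    C->A: in-degree(A)=2, level(A)>=1
    C->B: in-degree(B)=0, level(B)=1, enqueue
    C->D: in-degree(D)=1, level(D)>=1
  process B: level=1
    B->A: in-degree(A)=1, level(A)>=2
    B->D: in-degree(D)=0, level(D)=2, enqueue
  process D: level=2
    D->A: in-degree(A)=0, level(A)=3, enqueue
  process A: level=3
All levels: A:3, B:1, C:0, D:2
max level = 3

Answer: 3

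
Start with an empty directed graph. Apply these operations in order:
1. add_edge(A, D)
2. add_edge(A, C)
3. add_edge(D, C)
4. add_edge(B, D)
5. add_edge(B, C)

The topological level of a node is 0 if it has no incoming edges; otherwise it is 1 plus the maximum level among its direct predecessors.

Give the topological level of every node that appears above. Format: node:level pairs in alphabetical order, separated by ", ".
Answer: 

Answer: A:0, B:0, C:2, D:1

Derivation:
Op 1: add_edge(A, D). Edges now: 1
Op 2: add_edge(A, C). Edges now: 2
Op 3: add_edge(D, C). Edges now: 3
Op 4: add_edge(B, D). Edges now: 4
Op 5: add_edge(B, C). Edges now: 5
Compute levels (Kahn BFS):
  sources (in-degree 0): A, B
  process A: level=0
    A->C: in-degree(C)=2, level(C)>=1
    A->D: in-degree(D)=1, level(D)>=1
  process B: level=0
    B->C: in-degree(C)=1, level(C)>=1
    B->D: in-degree(D)=0, level(D)=1, enqueue
  process D: level=1
    D->C: in-degree(C)=0, level(C)=2, enqueue
  process C: level=2
All levels: A:0, B:0, C:2, D:1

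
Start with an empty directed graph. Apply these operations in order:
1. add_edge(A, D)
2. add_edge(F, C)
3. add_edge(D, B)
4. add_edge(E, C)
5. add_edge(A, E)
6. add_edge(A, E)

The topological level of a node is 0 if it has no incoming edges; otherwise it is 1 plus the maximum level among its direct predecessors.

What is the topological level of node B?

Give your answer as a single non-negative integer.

Op 1: add_edge(A, D). Edges now: 1
Op 2: add_edge(F, C). Edges now: 2
Op 3: add_edge(D, B). Edges now: 3
Op 4: add_edge(E, C). Edges now: 4
Op 5: add_edge(A, E). Edges now: 5
Op 6: add_edge(A, E) (duplicate, no change). Edges now: 5
Compute levels (Kahn BFS):
  sources (in-degree 0): A, F
  process A: level=0
    A->D: in-degree(D)=0, level(D)=1, enqueue
    A->E: in-degree(E)=0, level(E)=1, enqueue
  process F: level=0
    F->C: in-degree(C)=1, level(C)>=1
  process D: level=1
    D->B: in-degree(B)=0, level(B)=2, enqueue
  process E: level=1
    E->C: in-degree(C)=0, level(C)=2, enqueue
  process B: level=2
  process C: level=2
All levels: A:0, B:2, C:2, D:1, E:1, F:0
level(B) = 2

Answer: 2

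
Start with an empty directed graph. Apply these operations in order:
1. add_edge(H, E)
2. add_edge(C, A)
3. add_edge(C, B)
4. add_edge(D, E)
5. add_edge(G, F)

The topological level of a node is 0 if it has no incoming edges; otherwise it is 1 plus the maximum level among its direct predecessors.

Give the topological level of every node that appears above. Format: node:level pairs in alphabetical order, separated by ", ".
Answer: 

Answer: A:1, B:1, C:0, D:0, E:1, F:1, G:0, H:0

Derivation:
Op 1: add_edge(H, E). Edges now: 1
Op 2: add_edge(C, A). Edges now: 2
Op 3: add_edge(C, B). Edges now: 3
Op 4: add_edge(D, E). Edges now: 4
Op 5: add_edge(G, F). Edges now: 5
Compute levels (Kahn BFS):
  sources (in-degree 0): C, D, G, H
  process C: level=0
    C->A: in-degree(A)=0, level(A)=1, enqueue
    C->B: in-degree(B)=0, level(B)=1, enqueue
  process D: level=0
    D->E: in-degree(E)=1, level(E)>=1
  process G: level=0
    G->F: in-degree(F)=0, level(F)=1, enqueue
  process H: level=0
    H->E: in-degree(E)=0, level(E)=1, enqueue
  process A: level=1
  process B: level=1
  process F: level=1
  process E: level=1
All levels: A:1, B:1, C:0, D:0, E:1, F:1, G:0, H:0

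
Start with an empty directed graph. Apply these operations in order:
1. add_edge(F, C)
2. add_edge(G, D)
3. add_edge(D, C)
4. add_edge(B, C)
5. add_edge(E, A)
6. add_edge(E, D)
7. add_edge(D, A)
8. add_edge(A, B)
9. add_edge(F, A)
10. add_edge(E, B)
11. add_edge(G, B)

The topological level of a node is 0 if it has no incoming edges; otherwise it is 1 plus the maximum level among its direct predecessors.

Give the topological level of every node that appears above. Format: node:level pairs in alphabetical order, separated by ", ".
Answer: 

Op 1: add_edge(F, C). Edges now: 1
Op 2: add_edge(G, D). Edges now: 2
Op 3: add_edge(D, C). Edges now: 3
Op 4: add_edge(B, C). Edges now: 4
Op 5: add_edge(E, A). Edges now: 5
Op 6: add_edge(E, D). Edges now: 6
Op 7: add_edge(D, A). Edges now: 7
Op 8: add_edge(A, B). Edges now: 8
Op 9: add_edge(F, A). Edges now: 9
Op 10: add_edge(E, B). Edges now: 10
Op 11: add_edge(G, B). Edges now: 11
Compute levels (Kahn BFS):
  sources (in-degree 0): E, F, G
  process E: level=0
    E->A: in-degree(A)=2, level(A)>=1
    E->B: in-degree(B)=2, level(B)>=1
    E->D: in-degree(D)=1, level(D)>=1
  process F: level=0
    F->A: in-degree(A)=1, level(A)>=1
    F->C: in-degree(C)=2, level(C)>=1
  process G: level=0
    G->B: in-degree(B)=1, level(B)>=1
    G->D: in-degree(D)=0, level(D)=1, enqueue
  process D: level=1
    D->A: in-degree(A)=0, level(A)=2, enqueue
    D->C: in-degree(C)=1, level(C)>=2
  process A: level=2
    A->B: in-degree(B)=0, level(B)=3, enqueue
  process B: level=3
    B->C: in-degree(C)=0, level(C)=4, enqueue
  process C: level=4
All levels: A:2, B:3, C:4, D:1, E:0, F:0, G:0

Answer: A:2, B:3, C:4, D:1, E:0, F:0, G:0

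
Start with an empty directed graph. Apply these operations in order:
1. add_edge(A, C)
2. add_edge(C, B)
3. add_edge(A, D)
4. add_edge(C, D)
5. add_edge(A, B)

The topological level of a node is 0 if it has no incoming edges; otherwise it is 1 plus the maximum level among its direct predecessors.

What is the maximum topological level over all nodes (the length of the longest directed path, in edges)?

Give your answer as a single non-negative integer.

Op 1: add_edge(A, C). Edges now: 1
Op 2: add_edge(C, B). Edges now: 2
Op 3: add_edge(A, D). Edges now: 3
Op 4: add_edge(C, D). Edges now: 4
Op 5: add_edge(A, B). Edges now: 5
Compute levels (Kahn BFS):
  sources (in-degree 0): A
  process A: level=0
    A->B: in-degree(B)=1, level(B)>=1
    A->C: in-degree(C)=0, level(C)=1, enqueue
    A->D: in-degree(D)=1, level(D)>=1
  process C: level=1
    C->B: in-degree(B)=0, level(B)=2, enqueue
    C->D: in-degree(D)=0, level(D)=2, enqueue
  process B: level=2
  process D: level=2
All levels: A:0, B:2, C:1, D:2
max level = 2

Answer: 2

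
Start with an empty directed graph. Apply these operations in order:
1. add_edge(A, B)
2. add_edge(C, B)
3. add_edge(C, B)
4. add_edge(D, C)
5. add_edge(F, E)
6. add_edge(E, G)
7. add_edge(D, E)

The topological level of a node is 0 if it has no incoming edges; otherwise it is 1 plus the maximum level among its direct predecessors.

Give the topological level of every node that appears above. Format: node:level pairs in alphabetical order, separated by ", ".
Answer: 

Op 1: add_edge(A, B). Edges now: 1
Op 2: add_edge(C, B). Edges now: 2
Op 3: add_edge(C, B) (duplicate, no change). Edges now: 2
Op 4: add_edge(D, C). Edges now: 3
Op 5: add_edge(F, E). Edges now: 4
Op 6: add_edge(E, G). Edges now: 5
Op 7: add_edge(D, E). Edges now: 6
Compute levels (Kahn BFS):
  sources (in-degree 0): A, D, F
  process A: level=0
    A->B: in-degree(B)=1, level(B)>=1
  process D: level=0
    D->C: in-degree(C)=0, level(C)=1, enqueue
    D->E: in-degree(E)=1, level(E)>=1
  process F: level=0
    F->E: in-degree(E)=0, level(E)=1, enqueue
  process C: level=1
    C->B: in-degree(B)=0, level(B)=2, enqueue
  process E: level=1
    E->G: in-degree(G)=0, level(G)=2, enqueue
  process B: level=2
  process G: level=2
All levels: A:0, B:2, C:1, D:0, E:1, F:0, G:2

Answer: A:0, B:2, C:1, D:0, E:1, F:0, G:2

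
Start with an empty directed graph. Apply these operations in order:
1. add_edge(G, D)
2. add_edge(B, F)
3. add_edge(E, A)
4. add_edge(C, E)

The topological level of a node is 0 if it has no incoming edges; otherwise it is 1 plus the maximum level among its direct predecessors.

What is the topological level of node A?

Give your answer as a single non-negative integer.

Answer: 2

Derivation:
Op 1: add_edge(G, D). Edges now: 1
Op 2: add_edge(B, F). Edges now: 2
Op 3: add_edge(E, A). Edges now: 3
Op 4: add_edge(C, E). Edges now: 4
Compute levels (Kahn BFS):
  sources (in-degree 0): B, C, G
  process B: level=0
    B->F: in-degree(F)=0, level(F)=1, enqueue
  process C: level=0
    C->E: in-degree(E)=0, level(E)=1, enqueue
  process G: level=0
    G->D: in-degree(D)=0, level(D)=1, enqueue
  process F: level=1
  process E: level=1
    E->A: in-degree(A)=0, level(A)=2, enqueue
  process D: level=1
  process A: level=2
All levels: A:2, B:0, C:0, D:1, E:1, F:1, G:0
level(A) = 2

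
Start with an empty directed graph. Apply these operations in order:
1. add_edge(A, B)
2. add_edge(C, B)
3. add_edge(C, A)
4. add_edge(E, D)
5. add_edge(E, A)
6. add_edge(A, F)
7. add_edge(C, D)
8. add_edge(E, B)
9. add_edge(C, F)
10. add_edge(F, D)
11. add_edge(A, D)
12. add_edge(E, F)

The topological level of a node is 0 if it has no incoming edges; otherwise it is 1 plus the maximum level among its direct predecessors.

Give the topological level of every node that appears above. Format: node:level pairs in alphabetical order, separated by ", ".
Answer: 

Answer: A:1, B:2, C:0, D:3, E:0, F:2

Derivation:
Op 1: add_edge(A, B). Edges now: 1
Op 2: add_edge(C, B). Edges now: 2
Op 3: add_edge(C, A). Edges now: 3
Op 4: add_edge(E, D). Edges now: 4
Op 5: add_edge(E, A). Edges now: 5
Op 6: add_edge(A, F). Edges now: 6
Op 7: add_edge(C, D). Edges now: 7
Op 8: add_edge(E, B). Edges now: 8
Op 9: add_edge(C, F). Edges now: 9
Op 10: add_edge(F, D). Edges now: 10
Op 11: add_edge(A, D). Edges now: 11
Op 12: add_edge(E, F). Edges now: 12
Compute levels (Kahn BFS):
  sources (in-degree 0): C, E
  process C: level=0
    C->A: in-degree(A)=1, level(A)>=1
    C->B: in-degree(B)=2, level(B)>=1
    C->D: in-degree(D)=3, level(D)>=1
    C->F: in-degree(F)=2, level(F)>=1
  process E: level=0
    E->A: in-degree(A)=0, level(A)=1, enqueue
    E->B: in-degree(B)=1, level(B)>=1
    E->D: in-degree(D)=2, level(D)>=1
    E->F: in-degree(F)=1, level(F)>=1
  process A: level=1
    A->B: in-degree(B)=0, level(B)=2, enqueue
    A->D: in-degree(D)=1, level(D)>=2
    A->F: in-degree(F)=0, level(F)=2, enqueue
  process B: level=2
  process F: level=2
    F->D: in-degree(D)=0, level(D)=3, enqueue
  process D: level=3
All levels: A:1, B:2, C:0, D:3, E:0, F:2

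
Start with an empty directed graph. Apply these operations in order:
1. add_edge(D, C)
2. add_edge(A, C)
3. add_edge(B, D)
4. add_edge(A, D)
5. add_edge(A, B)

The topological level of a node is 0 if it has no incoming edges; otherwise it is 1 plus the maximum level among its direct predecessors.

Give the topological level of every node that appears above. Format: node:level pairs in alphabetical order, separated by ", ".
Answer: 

Answer: A:0, B:1, C:3, D:2

Derivation:
Op 1: add_edge(D, C). Edges now: 1
Op 2: add_edge(A, C). Edges now: 2
Op 3: add_edge(B, D). Edges now: 3
Op 4: add_edge(A, D). Edges now: 4
Op 5: add_edge(A, B). Edges now: 5
Compute levels (Kahn BFS):
  sources (in-degree 0): A
  process A: level=0
    A->B: in-degree(B)=0, level(B)=1, enqueue
    A->C: in-degree(C)=1, level(C)>=1
    A->D: in-degree(D)=1, level(D)>=1
  process B: level=1
    B->D: in-degree(D)=0, level(D)=2, enqueue
  process D: level=2
    D->C: in-degree(C)=0, level(C)=3, enqueue
  process C: level=3
All levels: A:0, B:1, C:3, D:2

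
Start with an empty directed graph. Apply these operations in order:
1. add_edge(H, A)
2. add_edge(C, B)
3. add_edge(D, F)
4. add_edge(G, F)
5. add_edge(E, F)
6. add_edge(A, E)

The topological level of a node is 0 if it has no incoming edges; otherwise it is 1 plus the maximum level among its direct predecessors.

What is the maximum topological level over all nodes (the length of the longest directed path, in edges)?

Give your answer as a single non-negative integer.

Op 1: add_edge(H, A). Edges now: 1
Op 2: add_edge(C, B). Edges now: 2
Op 3: add_edge(D, F). Edges now: 3
Op 4: add_edge(G, F). Edges now: 4
Op 5: add_edge(E, F). Edges now: 5
Op 6: add_edge(A, E). Edges now: 6
Compute levels (Kahn BFS):
  sources (in-degree 0): C, D, G, H
  process C: level=0
    C->B: in-degree(B)=0, level(B)=1, enqueue
  process D: level=0
    D->F: in-degree(F)=2, level(F)>=1
  process G: level=0
    G->F: in-degree(F)=1, level(F)>=1
  process H: level=0
    H->A: in-degree(A)=0, level(A)=1, enqueue
  process B: level=1
  process A: level=1
    A->E: in-degree(E)=0, level(E)=2, enqueue
  process E: level=2
    E->F: in-degree(F)=0, level(F)=3, enqueue
  process F: level=3
All levels: A:1, B:1, C:0, D:0, E:2, F:3, G:0, H:0
max level = 3

Answer: 3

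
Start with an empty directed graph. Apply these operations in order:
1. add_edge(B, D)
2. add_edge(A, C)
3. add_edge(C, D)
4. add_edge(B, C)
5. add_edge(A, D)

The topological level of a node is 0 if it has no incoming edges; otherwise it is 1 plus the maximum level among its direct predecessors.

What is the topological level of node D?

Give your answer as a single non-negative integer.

Op 1: add_edge(B, D). Edges now: 1
Op 2: add_edge(A, C). Edges now: 2
Op 3: add_edge(C, D). Edges now: 3
Op 4: add_edge(B, C). Edges now: 4
Op 5: add_edge(A, D). Edges now: 5
Compute levels (Kahn BFS):
  sources (in-degree 0): A, B
  process A: level=0
    A->C: in-degree(C)=1, level(C)>=1
    A->D: in-degree(D)=2, level(D)>=1
  process B: level=0
    B->C: in-degree(C)=0, level(C)=1, enqueue
    B->D: in-degree(D)=1, level(D)>=1
  process C: level=1
    C->D: in-degree(D)=0, level(D)=2, enqueue
  process D: level=2
All levels: A:0, B:0, C:1, D:2
level(D) = 2

Answer: 2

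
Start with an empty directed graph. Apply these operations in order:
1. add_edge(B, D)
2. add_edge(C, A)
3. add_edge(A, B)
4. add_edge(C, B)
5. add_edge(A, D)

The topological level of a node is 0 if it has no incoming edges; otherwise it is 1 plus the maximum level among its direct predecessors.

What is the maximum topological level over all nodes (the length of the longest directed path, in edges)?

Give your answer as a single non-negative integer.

Answer: 3

Derivation:
Op 1: add_edge(B, D). Edges now: 1
Op 2: add_edge(C, A). Edges now: 2
Op 3: add_edge(A, B). Edges now: 3
Op 4: add_edge(C, B). Edges now: 4
Op 5: add_edge(A, D). Edges now: 5
Compute levels (Kahn BFS):
  sources (in-degree 0): C
  process C: level=0
    C->A: in-degree(A)=0, level(A)=1, enqueue
    C->B: in-degree(B)=1, level(B)>=1
  process A: level=1
    A->B: in-degree(B)=0, level(B)=2, enqueue
    A->D: in-degree(D)=1, level(D)>=2
  process B: level=2
    B->D: in-degree(D)=0, level(D)=3, enqueue
  process D: level=3
All levels: A:1, B:2, C:0, D:3
max level = 3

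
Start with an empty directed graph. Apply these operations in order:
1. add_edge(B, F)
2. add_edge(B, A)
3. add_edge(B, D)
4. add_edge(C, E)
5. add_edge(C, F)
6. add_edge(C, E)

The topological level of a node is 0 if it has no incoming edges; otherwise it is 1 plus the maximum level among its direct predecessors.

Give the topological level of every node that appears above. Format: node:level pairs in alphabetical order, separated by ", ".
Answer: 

Answer: A:1, B:0, C:0, D:1, E:1, F:1

Derivation:
Op 1: add_edge(B, F). Edges now: 1
Op 2: add_edge(B, A). Edges now: 2
Op 3: add_edge(B, D). Edges now: 3
Op 4: add_edge(C, E). Edges now: 4
Op 5: add_edge(C, F). Edges now: 5
Op 6: add_edge(C, E) (duplicate, no change). Edges now: 5
Compute levels (Kahn BFS):
  sources (in-degree 0): B, C
  process B: level=0
    B->A: in-degree(A)=0, level(A)=1, enqueue
    B->D: in-degree(D)=0, level(D)=1, enqueue
    B->F: in-degree(F)=1, level(F)>=1
  process C: level=0
    C->E: in-degree(E)=0, level(E)=1, enqueue
    C->F: in-degree(F)=0, level(F)=1, enqueue
  process A: level=1
  process D: level=1
  process E: level=1
  process F: level=1
All levels: A:1, B:0, C:0, D:1, E:1, F:1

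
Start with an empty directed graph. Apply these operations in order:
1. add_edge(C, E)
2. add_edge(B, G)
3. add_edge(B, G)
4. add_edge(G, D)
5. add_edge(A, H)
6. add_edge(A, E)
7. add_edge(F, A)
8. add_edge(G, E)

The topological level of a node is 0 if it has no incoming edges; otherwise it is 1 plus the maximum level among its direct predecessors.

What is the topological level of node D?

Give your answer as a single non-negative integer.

Answer: 2

Derivation:
Op 1: add_edge(C, E). Edges now: 1
Op 2: add_edge(B, G). Edges now: 2
Op 3: add_edge(B, G) (duplicate, no change). Edges now: 2
Op 4: add_edge(G, D). Edges now: 3
Op 5: add_edge(A, H). Edges now: 4
Op 6: add_edge(A, E). Edges now: 5
Op 7: add_edge(F, A). Edges now: 6
Op 8: add_edge(G, E). Edges now: 7
Compute levels (Kahn BFS):
  sources (in-degree 0): B, C, F
  process B: level=0
    B->G: in-degree(G)=0, level(G)=1, enqueue
  process C: level=0
    C->E: in-degree(E)=2, level(E)>=1
  process F: level=0
    F->A: in-degree(A)=0, level(A)=1, enqueue
  process G: level=1
    G->D: in-degree(D)=0, level(D)=2, enqueue
    G->E: in-degree(E)=1, level(E)>=2
  process A: level=1
    A->E: in-degree(E)=0, level(E)=2, enqueue
    A->H: in-degree(H)=0, level(H)=2, enqueue
  process D: level=2
  process E: level=2
  process H: level=2
All levels: A:1, B:0, C:0, D:2, E:2, F:0, G:1, H:2
level(D) = 2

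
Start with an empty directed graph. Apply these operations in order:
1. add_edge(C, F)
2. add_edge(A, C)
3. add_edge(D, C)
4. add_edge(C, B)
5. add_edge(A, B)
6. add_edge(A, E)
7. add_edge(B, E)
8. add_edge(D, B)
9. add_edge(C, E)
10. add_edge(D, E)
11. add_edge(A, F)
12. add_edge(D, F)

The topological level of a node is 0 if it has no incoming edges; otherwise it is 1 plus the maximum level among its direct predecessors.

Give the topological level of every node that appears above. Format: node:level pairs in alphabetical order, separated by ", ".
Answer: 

Answer: A:0, B:2, C:1, D:0, E:3, F:2

Derivation:
Op 1: add_edge(C, F). Edges now: 1
Op 2: add_edge(A, C). Edges now: 2
Op 3: add_edge(D, C). Edges now: 3
Op 4: add_edge(C, B). Edges now: 4
Op 5: add_edge(A, B). Edges now: 5
Op 6: add_edge(A, E). Edges now: 6
Op 7: add_edge(B, E). Edges now: 7
Op 8: add_edge(D, B). Edges now: 8
Op 9: add_edge(C, E). Edges now: 9
Op 10: add_edge(D, E). Edges now: 10
Op 11: add_edge(A, F). Edges now: 11
Op 12: add_edge(D, F). Edges now: 12
Compute levels (Kahn BFS):
  sources (in-degree 0): A, D
  process A: level=0
    A->B: in-degree(B)=2, level(B)>=1
    A->C: in-degree(C)=1, level(C)>=1
    A->E: in-degree(E)=3, level(E)>=1
    A->F: in-degree(F)=2, level(F)>=1
  process D: level=0
    D->B: in-degree(B)=1, level(B)>=1
    D->C: in-degree(C)=0, level(C)=1, enqueue
    D->E: in-degree(E)=2, level(E)>=1
    D->F: in-degree(F)=1, level(F)>=1
  process C: level=1
    C->B: in-degree(B)=0, level(B)=2, enqueue
    C->E: in-degree(E)=1, level(E)>=2
    C->F: in-degree(F)=0, level(F)=2, enqueue
  process B: level=2
    B->E: in-degree(E)=0, level(E)=3, enqueue
  process F: level=2
  process E: level=3
All levels: A:0, B:2, C:1, D:0, E:3, F:2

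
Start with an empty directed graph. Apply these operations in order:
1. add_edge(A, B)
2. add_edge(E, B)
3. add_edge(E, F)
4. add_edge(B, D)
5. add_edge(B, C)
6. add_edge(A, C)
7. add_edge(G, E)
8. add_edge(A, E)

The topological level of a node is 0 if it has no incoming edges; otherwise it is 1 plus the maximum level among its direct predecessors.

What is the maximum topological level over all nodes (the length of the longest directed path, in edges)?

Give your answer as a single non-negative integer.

Op 1: add_edge(A, B). Edges now: 1
Op 2: add_edge(E, B). Edges now: 2
Op 3: add_edge(E, F). Edges now: 3
Op 4: add_edge(B, D). Edges now: 4
Op 5: add_edge(B, C). Edges now: 5
Op 6: add_edge(A, C). Edges now: 6
Op 7: add_edge(G, E). Edges now: 7
Op 8: add_edge(A, E). Edges now: 8
Compute levels (Kahn BFS):
  sources (in-degree 0): A, G
  process A: level=0
    A->B: in-degree(B)=1, level(B)>=1
    A->C: in-degree(C)=1, level(C)>=1
    A->E: in-degree(E)=1, level(E)>=1
  process G: level=0
    G->E: in-degree(E)=0, level(E)=1, enqueue
  process E: level=1
    E->B: in-degree(B)=0, level(B)=2, enqueue
    E->F: in-degree(F)=0, level(F)=2, enqueue
  process B: level=2
    B->C: in-degree(C)=0, level(C)=3, enqueue
    B->D: in-degree(D)=0, level(D)=3, enqueue
  process F: level=2
  process C: level=3
  process D: level=3
All levels: A:0, B:2, C:3, D:3, E:1, F:2, G:0
max level = 3

Answer: 3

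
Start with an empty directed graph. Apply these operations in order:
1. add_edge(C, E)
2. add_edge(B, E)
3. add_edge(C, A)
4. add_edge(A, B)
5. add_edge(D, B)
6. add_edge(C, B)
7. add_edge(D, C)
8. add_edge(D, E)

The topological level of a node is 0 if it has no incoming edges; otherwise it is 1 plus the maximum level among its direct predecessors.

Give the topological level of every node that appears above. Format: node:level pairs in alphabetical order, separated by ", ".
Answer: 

Op 1: add_edge(C, E). Edges now: 1
Op 2: add_edge(B, E). Edges now: 2
Op 3: add_edge(C, A). Edges now: 3
Op 4: add_edge(A, B). Edges now: 4
Op 5: add_edge(D, B). Edges now: 5
Op 6: add_edge(C, B). Edges now: 6
Op 7: add_edge(D, C). Edges now: 7
Op 8: add_edge(D, E). Edges now: 8
Compute levels (Kahn BFS):
  sources (in-degree 0): D
  process D: level=0
    D->B: in-degree(B)=2, level(B)>=1
    D->C: in-degree(C)=0, level(C)=1, enqueue
    D->E: in-degree(E)=2, level(E)>=1
  process C: level=1
    C->A: in-degree(A)=0, level(A)=2, enqueue
    C->B: in-degree(B)=1, level(B)>=2
    C->E: in-degree(E)=1, level(E)>=2
  process A: level=2
    A->B: in-degree(B)=0, level(B)=3, enqueue
  process B: level=3
    B->E: in-degree(E)=0, level(E)=4, enqueue
  process E: level=4
All levels: A:2, B:3, C:1, D:0, E:4

Answer: A:2, B:3, C:1, D:0, E:4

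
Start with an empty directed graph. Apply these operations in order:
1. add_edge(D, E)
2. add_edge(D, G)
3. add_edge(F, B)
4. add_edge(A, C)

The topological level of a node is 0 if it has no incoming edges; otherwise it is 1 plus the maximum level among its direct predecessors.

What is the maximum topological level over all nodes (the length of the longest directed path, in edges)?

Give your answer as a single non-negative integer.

Op 1: add_edge(D, E). Edges now: 1
Op 2: add_edge(D, G). Edges now: 2
Op 3: add_edge(F, B). Edges now: 3
Op 4: add_edge(A, C). Edges now: 4
Compute levels (Kahn BFS):
  sources (in-degree 0): A, D, F
  process A: level=0
    A->C: in-degree(C)=0, level(C)=1, enqueue
  process D: level=0
    D->E: in-degree(E)=0, level(E)=1, enqueue
    D->G: in-degree(G)=0, level(G)=1, enqueue
  process F: level=0
    F->B: in-degree(B)=0, level(B)=1, enqueue
  process C: level=1
  process E: level=1
  process G: level=1
  process B: level=1
All levels: A:0, B:1, C:1, D:0, E:1, F:0, G:1
max level = 1

Answer: 1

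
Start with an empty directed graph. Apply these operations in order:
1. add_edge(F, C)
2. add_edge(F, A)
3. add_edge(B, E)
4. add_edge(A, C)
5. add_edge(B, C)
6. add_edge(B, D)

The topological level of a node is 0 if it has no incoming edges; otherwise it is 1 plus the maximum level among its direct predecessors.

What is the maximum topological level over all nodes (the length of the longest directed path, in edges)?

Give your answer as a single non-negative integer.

Answer: 2

Derivation:
Op 1: add_edge(F, C). Edges now: 1
Op 2: add_edge(F, A). Edges now: 2
Op 3: add_edge(B, E). Edges now: 3
Op 4: add_edge(A, C). Edges now: 4
Op 5: add_edge(B, C). Edges now: 5
Op 6: add_edge(B, D). Edges now: 6
Compute levels (Kahn BFS):
  sources (in-degree 0): B, F
  process B: level=0
    B->C: in-degree(C)=2, level(C)>=1
    B->D: in-degree(D)=0, level(D)=1, enqueue
    B->E: in-degree(E)=0, level(E)=1, enqueue
  process F: level=0
    F->A: in-degree(A)=0, level(A)=1, enqueue
    F->C: in-degree(C)=1, level(C)>=1
  process D: level=1
  process E: level=1
  process A: level=1
    A->C: in-degree(C)=0, level(C)=2, enqueue
  process C: level=2
All levels: A:1, B:0, C:2, D:1, E:1, F:0
max level = 2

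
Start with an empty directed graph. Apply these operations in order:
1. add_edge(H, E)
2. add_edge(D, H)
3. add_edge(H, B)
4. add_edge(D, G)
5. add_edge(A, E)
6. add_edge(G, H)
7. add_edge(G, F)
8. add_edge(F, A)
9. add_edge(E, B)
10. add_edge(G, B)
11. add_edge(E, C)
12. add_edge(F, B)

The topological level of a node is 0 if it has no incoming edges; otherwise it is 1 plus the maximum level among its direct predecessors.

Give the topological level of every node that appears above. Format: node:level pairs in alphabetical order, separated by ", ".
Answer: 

Op 1: add_edge(H, E). Edges now: 1
Op 2: add_edge(D, H). Edges now: 2
Op 3: add_edge(H, B). Edges now: 3
Op 4: add_edge(D, G). Edges now: 4
Op 5: add_edge(A, E). Edges now: 5
Op 6: add_edge(G, H). Edges now: 6
Op 7: add_edge(G, F). Edges now: 7
Op 8: add_edge(F, A). Edges now: 8
Op 9: add_edge(E, B). Edges now: 9
Op 10: add_edge(G, B). Edges now: 10
Op 11: add_edge(E, C). Edges now: 11
Op 12: add_edge(F, B). Edges now: 12
Compute levels (Kahn BFS):
  sources (in-degree 0): D
  process D: level=0
    D->G: in-degree(G)=0, level(G)=1, enqueue
    D->H: in-degree(H)=1, level(H)>=1
  process G: level=1
    G->B: in-degree(B)=3, level(B)>=2
    G->F: in-degree(F)=0, level(F)=2, enqueue
    G->H: in-degree(H)=0, level(H)=2, enqueue
  process F: level=2
    F->A: in-degree(A)=0, level(A)=3, enqueue
    F->B: in-degree(B)=2, level(B)>=3
  process H: level=2
    H->B: in-degree(B)=1, level(B)>=3
    H->E: in-degree(E)=1, level(E)>=3
  process A: level=3
    A->E: in-degree(E)=0, level(E)=4, enqueue
  process E: level=4
    E->B: in-degree(B)=0, level(B)=5, enqueue
    E->C: in-degree(C)=0, level(C)=5, enqueue
  process B: level=5
  process C: level=5
All levels: A:3, B:5, C:5, D:0, E:4, F:2, G:1, H:2

Answer: A:3, B:5, C:5, D:0, E:4, F:2, G:1, H:2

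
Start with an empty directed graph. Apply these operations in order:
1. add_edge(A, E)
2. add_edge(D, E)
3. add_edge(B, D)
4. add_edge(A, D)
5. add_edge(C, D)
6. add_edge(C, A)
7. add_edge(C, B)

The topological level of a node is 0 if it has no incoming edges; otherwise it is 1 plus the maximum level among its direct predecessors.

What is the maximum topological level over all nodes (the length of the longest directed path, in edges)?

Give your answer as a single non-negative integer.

Answer: 3

Derivation:
Op 1: add_edge(A, E). Edges now: 1
Op 2: add_edge(D, E). Edges now: 2
Op 3: add_edge(B, D). Edges now: 3
Op 4: add_edge(A, D). Edges now: 4
Op 5: add_edge(C, D). Edges now: 5
Op 6: add_edge(C, A). Edges now: 6
Op 7: add_edge(C, B). Edges now: 7
Compute levels (Kahn BFS):
  sources (in-degree 0): C
  process C: level=0
    C->A: in-degree(A)=0, level(A)=1, enqueue
    C->B: in-degree(B)=0, level(B)=1, enqueue
    C->D: in-degree(D)=2, level(D)>=1
  process A: level=1
    A->D: in-degree(D)=1, level(D)>=2
    A->E: in-degree(E)=1, level(E)>=2
  process B: level=1
    B->D: in-degree(D)=0, level(D)=2, enqueue
  process D: level=2
    D->E: in-degree(E)=0, level(E)=3, enqueue
  process E: level=3
All levels: A:1, B:1, C:0, D:2, E:3
max level = 3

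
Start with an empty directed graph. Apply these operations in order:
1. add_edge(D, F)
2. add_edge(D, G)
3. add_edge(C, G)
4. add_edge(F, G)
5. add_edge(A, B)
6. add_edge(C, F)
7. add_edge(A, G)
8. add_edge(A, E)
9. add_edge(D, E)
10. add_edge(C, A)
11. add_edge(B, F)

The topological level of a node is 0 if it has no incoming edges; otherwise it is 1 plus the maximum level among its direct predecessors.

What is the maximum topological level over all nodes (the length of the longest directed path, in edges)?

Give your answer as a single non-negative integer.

Op 1: add_edge(D, F). Edges now: 1
Op 2: add_edge(D, G). Edges now: 2
Op 3: add_edge(C, G). Edges now: 3
Op 4: add_edge(F, G). Edges now: 4
Op 5: add_edge(A, B). Edges now: 5
Op 6: add_edge(C, F). Edges now: 6
Op 7: add_edge(A, G). Edges now: 7
Op 8: add_edge(A, E). Edges now: 8
Op 9: add_edge(D, E). Edges now: 9
Op 10: add_edge(C, A). Edges now: 10
Op 11: add_edge(B, F). Edges now: 11
Compute levels (Kahn BFS):
  sources (in-degree 0): C, D
  process C: level=0
    C->A: in-degree(A)=0, level(A)=1, enqueue
    C->F: in-degree(F)=2, level(F)>=1
    C->G: in-degree(G)=3, level(G)>=1
  process D: level=0
    D->E: in-degree(E)=1, level(E)>=1
    D->F: in-degree(F)=1, level(F)>=1
    D->G: in-degree(G)=2, level(G)>=1
  process A: level=1
    A->B: in-degree(B)=0, level(B)=2, enqueue
    A->E: in-degree(E)=0, level(E)=2, enqueue
    A->G: in-degree(G)=1, level(G)>=2
  process B: level=2
    B->F: in-degree(F)=0, level(F)=3, enqueue
  process E: level=2
  process F: level=3
    F->G: in-degree(G)=0, level(G)=4, enqueue
  process G: level=4
All levels: A:1, B:2, C:0, D:0, E:2, F:3, G:4
max level = 4

Answer: 4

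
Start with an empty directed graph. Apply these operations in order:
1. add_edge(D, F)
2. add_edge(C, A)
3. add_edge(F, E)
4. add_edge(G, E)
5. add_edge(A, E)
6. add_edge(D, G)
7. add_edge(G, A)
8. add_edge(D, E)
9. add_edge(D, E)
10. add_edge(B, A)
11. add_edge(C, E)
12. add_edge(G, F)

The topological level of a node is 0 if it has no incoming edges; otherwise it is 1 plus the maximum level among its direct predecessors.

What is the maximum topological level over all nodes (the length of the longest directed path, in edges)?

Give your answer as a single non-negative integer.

Answer: 3

Derivation:
Op 1: add_edge(D, F). Edges now: 1
Op 2: add_edge(C, A). Edges now: 2
Op 3: add_edge(F, E). Edges now: 3
Op 4: add_edge(G, E). Edges now: 4
Op 5: add_edge(A, E). Edges now: 5
Op 6: add_edge(D, G). Edges now: 6
Op 7: add_edge(G, A). Edges now: 7
Op 8: add_edge(D, E). Edges now: 8
Op 9: add_edge(D, E) (duplicate, no change). Edges now: 8
Op 10: add_edge(B, A). Edges now: 9
Op 11: add_edge(C, E). Edges now: 10
Op 12: add_edge(G, F). Edges now: 11
Compute levels (Kahn BFS):
  sources (in-degree 0): B, C, D
  process B: level=0
    B->A: in-degree(A)=2, level(A)>=1
  process C: level=0
    C->A: in-degree(A)=1, level(A)>=1
    C->E: in-degree(E)=4, level(E)>=1
  process D: level=0
    D->E: in-degree(E)=3, level(E)>=1
    D->F: in-degree(F)=1, level(F)>=1
    D->G: in-degree(G)=0, level(G)=1, enqueue
  process G: level=1
    G->A: in-degree(A)=0, level(A)=2, enqueue
    G->E: in-degree(E)=2, level(E)>=2
    G->F: in-degree(F)=0, level(F)=2, enqueue
  process A: level=2
    A->E: in-degree(E)=1, level(E)>=3
  process F: level=2
    F->E: in-degree(E)=0, level(E)=3, enqueue
  process E: level=3
All levels: A:2, B:0, C:0, D:0, E:3, F:2, G:1
max level = 3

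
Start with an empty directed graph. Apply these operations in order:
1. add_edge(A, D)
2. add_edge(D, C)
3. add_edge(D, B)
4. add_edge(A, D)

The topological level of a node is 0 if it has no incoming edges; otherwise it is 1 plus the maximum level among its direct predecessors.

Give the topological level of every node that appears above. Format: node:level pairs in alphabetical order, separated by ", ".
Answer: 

Op 1: add_edge(A, D). Edges now: 1
Op 2: add_edge(D, C). Edges now: 2
Op 3: add_edge(D, B). Edges now: 3
Op 4: add_edge(A, D) (duplicate, no change). Edges now: 3
Compute levels (Kahn BFS):
  sources (in-degree 0): A
  process A: level=0
    A->D: in-degree(D)=0, level(D)=1, enqueue
  process D: level=1
    D->B: in-degree(B)=0, level(B)=2, enqueue
    D->C: in-degree(C)=0, level(C)=2, enqueue
  process B: level=2
  process C: level=2
All levels: A:0, B:2, C:2, D:1

Answer: A:0, B:2, C:2, D:1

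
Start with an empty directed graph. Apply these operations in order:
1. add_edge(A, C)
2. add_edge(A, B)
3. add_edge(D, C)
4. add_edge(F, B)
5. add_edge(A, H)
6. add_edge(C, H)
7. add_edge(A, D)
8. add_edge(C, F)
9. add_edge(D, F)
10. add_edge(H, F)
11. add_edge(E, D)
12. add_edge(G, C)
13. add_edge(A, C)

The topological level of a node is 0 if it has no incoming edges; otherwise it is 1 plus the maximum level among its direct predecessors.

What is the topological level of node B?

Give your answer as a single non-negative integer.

Answer: 5

Derivation:
Op 1: add_edge(A, C). Edges now: 1
Op 2: add_edge(A, B). Edges now: 2
Op 3: add_edge(D, C). Edges now: 3
Op 4: add_edge(F, B). Edges now: 4
Op 5: add_edge(A, H). Edges now: 5
Op 6: add_edge(C, H). Edges now: 6
Op 7: add_edge(A, D). Edges now: 7
Op 8: add_edge(C, F). Edges now: 8
Op 9: add_edge(D, F). Edges now: 9
Op 10: add_edge(H, F). Edges now: 10
Op 11: add_edge(E, D). Edges now: 11
Op 12: add_edge(G, C). Edges now: 12
Op 13: add_edge(A, C) (duplicate, no change). Edges now: 12
Compute levels (Kahn BFS):
  sources (in-degree 0): A, E, G
  process A: level=0
    A->B: in-degree(B)=1, level(B)>=1
    A->C: in-degree(C)=2, level(C)>=1
    A->D: in-degree(D)=1, level(D)>=1
    A->H: in-degree(H)=1, level(H)>=1
  process E: level=0
    E->D: in-degree(D)=0, level(D)=1, enqueue
  process G: level=0
    G->C: in-degree(C)=1, level(C)>=1
  process D: level=1
    D->C: in-degree(C)=0, level(C)=2, enqueue
    D->F: in-degree(F)=2, level(F)>=2
  process C: level=2
    C->F: in-degree(F)=1, level(F)>=3
    C->H: in-degree(H)=0, level(H)=3, enqueue
  process H: level=3
    H->F: in-degree(F)=0, level(F)=4, enqueue
  process F: level=4
    F->B: in-degree(B)=0, level(B)=5, enqueue
  process B: level=5
All levels: A:0, B:5, C:2, D:1, E:0, F:4, G:0, H:3
level(B) = 5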